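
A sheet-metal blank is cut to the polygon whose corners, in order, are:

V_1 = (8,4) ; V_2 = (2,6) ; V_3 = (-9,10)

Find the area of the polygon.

1

Apply the shoelace (surveyor's) formula: 2A = Σ (x_i·y_{i+1} − x_{i+1}·y_i), indices taken mod 3.
Σ = (40) + (74) + (-116) = -2
Area = |Σ|/2 = 1.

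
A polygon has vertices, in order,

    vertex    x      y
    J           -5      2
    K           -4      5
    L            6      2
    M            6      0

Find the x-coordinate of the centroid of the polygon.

1/3

Apply the shoelace formula. First the cross-terms c_i = x_i·y_{i+1} − x_{i+1}·y_i:
  -17, -38, -12, 12  ⇒  2A = -55, A = -27.5.
Then Σ (x_i + x_{i+1})·c_i = -55, so x̄ = -55 / (6·(-27.5)) = 1/3.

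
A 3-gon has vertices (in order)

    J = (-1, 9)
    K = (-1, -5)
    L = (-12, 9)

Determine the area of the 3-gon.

Apply the shoelace (surveyor's) formula: 2A = Σ (x_i·y_{i+1} − x_{i+1}·y_i), indices taken mod 3.
Cross-terms: 14, -69, -99  ⇒  Σ = -154
Area = |Σ|/2 = 77.

77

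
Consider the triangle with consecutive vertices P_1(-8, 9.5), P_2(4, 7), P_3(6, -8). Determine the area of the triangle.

Cross-terms: -94, -74, -7  ⇒  Σ = -175
Area = |Σ|/2 = 87.5.

87.5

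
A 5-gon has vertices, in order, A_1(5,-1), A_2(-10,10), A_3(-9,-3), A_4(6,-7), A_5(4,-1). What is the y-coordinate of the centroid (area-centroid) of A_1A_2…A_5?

Apply the shoelace formula. First the cross-terms c_i = x_i·y_{i+1} − x_{i+1}·y_i:
  40, 120, 81, 22, 1  ⇒  2A = 264, A = 132.
Then Σ (y_i + y_{i+1})·c_i = 212, so ȳ = 212 / (6·132) = 53/198.

53/198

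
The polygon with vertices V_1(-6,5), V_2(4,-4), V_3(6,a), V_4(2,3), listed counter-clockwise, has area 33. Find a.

-4

The doubled signed area Σ (x_i y_{i+1} − x_{i+1} y_i) is linear in a.
With a=0 it equals 74; the coefficient of a is 2 (from the two edges through V_3).
So 2·a + 74 = 2·33 = 66 ⇒ a = -4.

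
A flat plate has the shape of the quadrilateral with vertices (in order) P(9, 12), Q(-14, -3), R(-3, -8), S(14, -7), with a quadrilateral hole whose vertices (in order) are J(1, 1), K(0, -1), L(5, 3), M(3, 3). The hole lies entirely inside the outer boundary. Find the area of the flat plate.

299

Outer boundary:
Cross-terms: 141, 103, 133, 231  ⇒  Σ = 608
Area = |Σ|/2 = 304.
Hole:
Σ = (-1) + (5) + (6) + (0) = 10
Area = |Σ|/2 = 5.
Net area = 304 − 5 = 299.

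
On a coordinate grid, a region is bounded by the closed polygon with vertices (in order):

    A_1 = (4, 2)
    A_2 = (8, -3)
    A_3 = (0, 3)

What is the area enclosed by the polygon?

Apply the shoelace formula: 2A = Σ (x_i·y_{i+1} − x_{i+1}·y_i), indices taken mod 3.
Cross-terms: -28, 24, -12  ⇒  Σ = -16
Area = |Σ|/2 = 8.

8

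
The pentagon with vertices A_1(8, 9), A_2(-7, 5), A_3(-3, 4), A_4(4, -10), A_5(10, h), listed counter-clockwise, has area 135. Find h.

6

The doubled signed area Σ (x_i y_{i+1} − x_{i+1} y_i) is linear in h.
With h=0 it equals 294; the coefficient of h is -4 (from the two edges through A_5).
So -4·h + 294 = 2·135 = 270 ⇒ h = 6.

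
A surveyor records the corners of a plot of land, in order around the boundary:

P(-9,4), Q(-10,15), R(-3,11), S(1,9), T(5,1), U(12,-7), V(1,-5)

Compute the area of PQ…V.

Apply the shoelace (surveyor's) formula: 2A = Σ (x_i·y_{i+1} − x_{i+1}·y_i), indices taken mod 7.
P→Q: (-9)(15) − (-10)(4) = -95
Q→R: (-10)(11) − (-3)(15) = -65
R→S: (-3)(9) − (1)(11) = -38
S→T: (1)(1) − (5)(9) = -44
T→U: (5)(-7) − (12)(1) = -47
U→V: (12)(-5) − (1)(-7) = -53
V→P: (1)(4) − (-9)(-5) = -41
Σ = -383
Area = |Σ|/2 = 191.5.

191.5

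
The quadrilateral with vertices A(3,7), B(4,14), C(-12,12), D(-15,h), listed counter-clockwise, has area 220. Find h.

-9

The doubled signed area Σ (x_i y_{i+1} − x_{i+1} y_i) is linear in h.
With h=0 it equals 305; the coefficient of h is -15 (from the two edges through D).
So -15·h + 305 = 2·220 = 440 ⇒ h = -9.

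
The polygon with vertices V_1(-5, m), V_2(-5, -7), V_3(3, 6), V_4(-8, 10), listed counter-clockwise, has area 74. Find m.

2

The doubled signed area Σ (x_i y_{i+1} − x_{i+1} y_i) is linear in m.
With m=0 it equals 154; the coefficient of m is -3 (from the two edges through V_1).
So -3·m + 154 = 2·74 = 148 ⇒ m = 2.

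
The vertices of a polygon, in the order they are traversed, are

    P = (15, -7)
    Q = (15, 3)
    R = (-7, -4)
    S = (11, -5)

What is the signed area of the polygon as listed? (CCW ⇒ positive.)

94

Cross-terms: 150, -39, 79, -2  ⇒  Σ = 188
Signed area = Σ/2 = 94 (positive ⇒ counter-clockwise traversal).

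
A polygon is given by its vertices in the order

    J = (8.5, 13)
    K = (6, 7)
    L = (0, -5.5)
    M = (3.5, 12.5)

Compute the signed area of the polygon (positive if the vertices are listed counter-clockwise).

Apply the shoelace (surveyor's) formula: 2A = Σ (x_i·y_{i+1} − x_{i+1}·y_i), indices taken mod 4.
Σ = (-18.5) + (-33) + (19.25) + (-60.75) = -93
Signed area = Σ/2 = -46.5 (negative ⇒ clockwise traversal).

-46.5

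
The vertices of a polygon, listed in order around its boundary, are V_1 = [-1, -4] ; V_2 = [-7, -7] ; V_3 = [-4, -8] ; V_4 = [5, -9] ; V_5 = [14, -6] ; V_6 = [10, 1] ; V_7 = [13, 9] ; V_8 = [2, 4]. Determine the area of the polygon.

Apply the shoelace formula: 2A = Σ (x_i·y_{i+1} − x_{i+1}·y_i), indices taken mod 8.
Σ = (-21) + (28) + (76) + (96) + (74) + (77) + (34) + (-4) = 360
Area = |Σ|/2 = 180.

180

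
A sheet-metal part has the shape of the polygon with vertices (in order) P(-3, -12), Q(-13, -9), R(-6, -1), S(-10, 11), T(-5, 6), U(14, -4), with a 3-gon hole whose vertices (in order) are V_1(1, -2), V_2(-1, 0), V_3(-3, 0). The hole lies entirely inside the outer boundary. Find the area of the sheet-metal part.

Outer boundary:
Apply the shoelace formula: 2A = Σ (x_i·y_{i+1} − x_{i+1}·y_i), indices taken mod 6.
Σ = (-129) + (-41) + (-76) + (-5) + (-64) + (-180) = -495
Area = |Σ|/2 = 247.5.
Hole:
Apply the surveyor's formula: 2A = Σ (x_i·y_{i+1} − x_{i+1}·y_i), indices taken mod 3.
Σ = (-2) + (0) + (6) = 4
Area = |Σ|/2 = 2.
Net area = 247.5 − 2 = 245.5.

245.5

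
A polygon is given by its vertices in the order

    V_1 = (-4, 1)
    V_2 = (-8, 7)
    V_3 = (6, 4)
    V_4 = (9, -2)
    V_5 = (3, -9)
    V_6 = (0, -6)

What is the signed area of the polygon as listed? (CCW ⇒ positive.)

Apply the shoelace (surveyor's) formula: 2A = Σ (x_i·y_{i+1} − x_{i+1}·y_i), indices taken mod 6.
Cross-terms: -20, -74, -48, -75, -18, -24  ⇒  Σ = -259
Signed area = Σ/2 = -129.5 (negative ⇒ clockwise traversal).

-129.5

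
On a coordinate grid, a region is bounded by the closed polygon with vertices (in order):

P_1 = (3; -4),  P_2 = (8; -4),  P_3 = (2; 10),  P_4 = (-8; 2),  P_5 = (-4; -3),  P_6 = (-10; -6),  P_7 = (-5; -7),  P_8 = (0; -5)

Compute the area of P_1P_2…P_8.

149

Apply the surveyor's formula: 2A = Σ (x_i·y_{i+1} − x_{i+1}·y_i), indices taken mod 8.
Σ = (20) + (88) + (84) + (32) + (-6) + (40) + (25) + (15) = 298
Area = |Σ|/2 = 149.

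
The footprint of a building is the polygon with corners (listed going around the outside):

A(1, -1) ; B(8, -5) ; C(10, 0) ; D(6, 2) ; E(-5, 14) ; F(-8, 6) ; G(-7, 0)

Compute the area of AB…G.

Apply the shoelace (surveyor's) formula: 2A = Σ (x_i·y_{i+1} − x_{i+1}·y_i), indices taken mod 7.
Σ = (3) + (50) + (20) + (94) + (82) + (42) + (7) = 298
Area = |Σ|/2 = 149.

149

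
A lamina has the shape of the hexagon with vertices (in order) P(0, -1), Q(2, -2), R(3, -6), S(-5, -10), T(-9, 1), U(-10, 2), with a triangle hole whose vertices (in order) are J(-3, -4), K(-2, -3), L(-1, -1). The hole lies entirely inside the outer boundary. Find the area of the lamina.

78

Outer boundary:
Apply Gauss's area formula: 2A = Σ (x_i·y_{i+1} − x_{i+1}·y_i), indices taken mod 6.
Cross-terms: 2, -6, -60, -95, -8, 10  ⇒  Σ = -157
Area = |Σ|/2 = 78.5.
Hole:
Apply the surveyor's formula: 2A = Σ (x_i·y_{i+1} − x_{i+1}·y_i), indices taken mod 3.
J→K: (-3)(-3) − (-2)(-4) = 1
K→L: (-2)(-1) − (-1)(-3) = -1
L→J: (-1)(-4) − (-3)(-1) = 1
Σ = 1
Area = |Σ|/2 = 0.5.
Net area = 78.5 − 0.5 = 78.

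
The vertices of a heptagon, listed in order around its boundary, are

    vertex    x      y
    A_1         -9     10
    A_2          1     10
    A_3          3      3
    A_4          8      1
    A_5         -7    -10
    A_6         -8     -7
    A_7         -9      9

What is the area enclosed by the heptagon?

198

Apply the shoelace formula: 2A = Σ (x_i·y_{i+1} − x_{i+1}·y_i), indices taken mod 7.
Cross-terms: -100, -27, -21, -73, -31, -135, -9  ⇒  Σ = -396
Area = |Σ|/2 = 198.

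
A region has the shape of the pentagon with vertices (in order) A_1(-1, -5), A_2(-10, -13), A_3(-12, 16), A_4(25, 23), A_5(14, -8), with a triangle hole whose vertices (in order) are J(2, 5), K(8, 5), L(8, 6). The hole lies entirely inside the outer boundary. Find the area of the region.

811.5

Outer boundary:
A_1→A_2: (-1)(-13) − (-10)(-5) = -37
A_2→A_3: (-10)(16) − (-12)(-13) = -316
A_3→A_4: (-12)(23) − (25)(16) = -676
A_4→A_5: (25)(-8) − (14)(23) = -522
A_5→A_1: (14)(-5) − (-1)(-8) = -78
Σ = -1629
Area = |Σ|/2 = 814.5.
Hole:
Apply the shoelace (surveyor's) formula: 2A = Σ (x_i·y_{i+1} − x_{i+1}·y_i), indices taken mod 3.
Cross-terms: -30, 8, 28  ⇒  Σ = 6
Area = |Σ|/2 = 3.
Net area = 814.5 − 3 = 811.5.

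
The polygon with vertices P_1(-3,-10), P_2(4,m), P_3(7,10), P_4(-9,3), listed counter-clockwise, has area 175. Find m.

-6

Write out the shoelace sum; only the two edges meeting at P_2 involve m:
2·Area = [((-3)·m − 4·(-10)) + (4·10 − 7·m)] + 210
       = -10·m + 290 = 350
⇒ m = -6.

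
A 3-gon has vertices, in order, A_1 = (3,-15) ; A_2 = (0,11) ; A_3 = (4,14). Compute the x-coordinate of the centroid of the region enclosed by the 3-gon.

Apply the surveyor's formula. First the cross-terms c_i = x_i·y_{i+1} − x_{i+1}·y_i:
  33, -44, -102  ⇒  2A = -113, A = -56.5.
Then Σ (x_i + x_{i+1})·c_i = -791, so x̄ = -791 / (6·(-56.5)) = 7/3.

7/3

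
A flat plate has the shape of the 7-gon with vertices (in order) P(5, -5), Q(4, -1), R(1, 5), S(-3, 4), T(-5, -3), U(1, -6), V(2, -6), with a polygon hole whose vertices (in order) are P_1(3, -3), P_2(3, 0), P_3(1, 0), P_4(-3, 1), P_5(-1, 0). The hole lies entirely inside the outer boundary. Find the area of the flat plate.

64.5

Outer boundary:
Σ = (15) + (21) + (19) + (29) + (33) + (6) + (20) = 143
Area = |Σ|/2 = 71.5.
Hole:
Cross-terms: 9, 0, 1, 1, 3  ⇒  Σ = 14
Area = |Σ|/2 = 7.
Net area = 71.5 − 7 = 64.5.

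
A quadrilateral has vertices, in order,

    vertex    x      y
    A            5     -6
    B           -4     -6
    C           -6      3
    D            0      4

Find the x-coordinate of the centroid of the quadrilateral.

Apply the surveyor's formula. First the cross-terms c_i = x_i·y_{i+1} − x_{i+1}·y_i:
  -54, -48, -24, -20  ⇒  2A = -146, A = -73.
Then Σ (x_i + x_{i+1})·c_i = 470, so x̄ = 470 / (6·(-73)) = -235/219.

-235/219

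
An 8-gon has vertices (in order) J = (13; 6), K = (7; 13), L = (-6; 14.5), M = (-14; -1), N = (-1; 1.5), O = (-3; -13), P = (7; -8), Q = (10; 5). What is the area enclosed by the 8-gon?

368

Apply the shoelace (surveyor's) formula: 2A = Σ (x_i·y_{i+1} − x_{i+1}·y_i), indices taken mod 8.
Σ = (127) + (179.5) + (209) + (-22) + (17.5) + (115) + (115) + (-5) = 736
Area = |Σ|/2 = 368.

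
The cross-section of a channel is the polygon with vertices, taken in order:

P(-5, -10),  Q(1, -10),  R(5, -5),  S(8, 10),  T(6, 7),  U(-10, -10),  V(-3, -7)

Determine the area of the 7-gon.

118

Σ = (60) + (45) + (90) + (-4) + (10) + (40) + (-5) = 236
Area = |Σ|/2 = 118.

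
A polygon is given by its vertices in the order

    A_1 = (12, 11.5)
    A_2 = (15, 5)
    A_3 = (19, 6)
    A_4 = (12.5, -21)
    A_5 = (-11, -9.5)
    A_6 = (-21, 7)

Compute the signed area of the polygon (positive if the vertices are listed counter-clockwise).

-771.625

Apply the shoelace (surveyor's) formula: 2A = Σ (x_i·y_{i+1} − x_{i+1}·y_i), indices taken mod 6.
A_1→A_2: (12)(5) − (15)(11.5) = -112.5
A_2→A_3: (15)(6) − (19)(5) = -5
A_3→A_4: (19)(-21) − (12.5)(6) = -474
A_4→A_5: (12.5)(-9.5) − (-11)(-21) = -349.75
A_5→A_6: (-11)(7) − (-21)(-9.5) = -276.5
A_6→A_1: (-21)(11.5) − (12)(7) = -325.5
Σ = -1543.25
Signed area = Σ/2 = -771.625 (negative ⇒ clockwise traversal).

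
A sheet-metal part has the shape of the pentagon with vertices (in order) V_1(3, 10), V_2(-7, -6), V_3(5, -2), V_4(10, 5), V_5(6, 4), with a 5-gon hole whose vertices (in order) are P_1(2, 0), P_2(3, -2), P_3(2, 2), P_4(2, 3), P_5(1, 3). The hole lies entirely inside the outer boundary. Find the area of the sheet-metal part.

Outer boundary:
Apply the surveyor's formula: 2A = Σ (x_i·y_{i+1} − x_{i+1}·y_i), indices taken mod 5.
Σ = (52) + (44) + (45) + (10) + (48) = 199
Area = |Σ|/2 = 99.5.
Hole:
Apply the shoelace formula: 2A = Σ (x_i·y_{i+1} − x_{i+1}·y_i), indices taken mod 5.
Cross-terms: -4, 10, 2, 3, -6  ⇒  Σ = 5
Area = |Σ|/2 = 2.5.
Net area = 99.5 − 2.5 = 97.

97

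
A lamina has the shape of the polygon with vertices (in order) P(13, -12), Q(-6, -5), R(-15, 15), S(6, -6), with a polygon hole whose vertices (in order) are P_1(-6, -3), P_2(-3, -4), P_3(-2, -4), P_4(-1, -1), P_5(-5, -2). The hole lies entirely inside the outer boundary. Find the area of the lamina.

139.5

Outer boundary:
Apply the shoelace (surveyor's) formula: 2A = Σ (x_i·y_{i+1} − x_{i+1}·y_i), indices taken mod 4.
Σ = (-137) + (-165) + (0) + (6) = -296
Area = |Σ|/2 = 148.
Hole:
Apply the shoelace formula: 2A = Σ (x_i·y_{i+1} − x_{i+1}·y_i), indices taken mod 5.
Σ = (15) + (4) + (-2) + (-3) + (3) = 17
Area = |Σ|/2 = 8.5.
Net area = 148 − 8.5 = 139.5.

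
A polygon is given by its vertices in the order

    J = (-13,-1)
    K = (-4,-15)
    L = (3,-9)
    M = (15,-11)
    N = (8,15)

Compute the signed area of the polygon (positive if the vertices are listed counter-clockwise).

437

Apply Gauss's area formula: 2A = Σ (x_i·y_{i+1} − x_{i+1}·y_i), indices taken mod 5.
Σ = (191) + (81) + (102) + (313) + (187) = 874
Signed area = Σ/2 = 437 (positive ⇒ counter-clockwise traversal).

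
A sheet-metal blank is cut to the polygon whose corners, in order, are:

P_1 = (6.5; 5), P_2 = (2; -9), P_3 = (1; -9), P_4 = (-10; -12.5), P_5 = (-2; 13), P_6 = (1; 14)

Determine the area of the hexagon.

Cross-terms: -68.5, -9, -102.5, -155, -41, -86  ⇒  Σ = -462
Area = |Σ|/2 = 231.

231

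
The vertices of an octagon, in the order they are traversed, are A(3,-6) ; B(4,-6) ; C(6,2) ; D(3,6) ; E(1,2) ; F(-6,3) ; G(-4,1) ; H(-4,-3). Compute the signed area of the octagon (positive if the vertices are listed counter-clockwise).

75

Apply the shoelace (surveyor's) formula: 2A = Σ (x_i·y_{i+1} − x_{i+1}·y_i), indices taken mod 8.
Σ = (6) + (44) + (30) + (0) + (15) + (6) + (16) + (33) = 150
Signed area = Σ/2 = 75 (positive ⇒ counter-clockwise traversal).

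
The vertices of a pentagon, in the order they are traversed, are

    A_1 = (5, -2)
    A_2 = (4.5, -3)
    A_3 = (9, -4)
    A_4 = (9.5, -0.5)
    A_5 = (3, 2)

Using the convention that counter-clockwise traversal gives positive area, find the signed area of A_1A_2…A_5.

20.5

Apply the surveyor's formula: 2A = Σ (x_i·y_{i+1} − x_{i+1}·y_i), indices taken mod 5.
Cross-terms: -6, 9, 33.5, 20.5, -16  ⇒  Σ = 41
Signed area = Σ/2 = 20.5 (positive ⇒ counter-clockwise traversal).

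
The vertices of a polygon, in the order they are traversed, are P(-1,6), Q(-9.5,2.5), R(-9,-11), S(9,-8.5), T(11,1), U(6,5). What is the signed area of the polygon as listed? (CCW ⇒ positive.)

Apply Gauss's area formula: 2A = Σ (x_i·y_{i+1} − x_{i+1}·y_i), indices taken mod 6.
Cross-terms: 54.5, 127, 175.5, 102.5, 49, 41  ⇒  Σ = 549.5
Signed area = Σ/2 = 274.75 (positive ⇒ counter-clockwise traversal).

274.75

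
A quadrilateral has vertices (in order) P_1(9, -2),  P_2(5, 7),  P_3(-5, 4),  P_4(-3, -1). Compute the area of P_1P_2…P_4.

80

Apply the shoelace (surveyor's) formula: 2A = Σ (x_i·y_{i+1} − x_{i+1}·y_i), indices taken mod 4.
Cross-terms: 73, 55, 17, 15  ⇒  Σ = 160
Area = |Σ|/2 = 80.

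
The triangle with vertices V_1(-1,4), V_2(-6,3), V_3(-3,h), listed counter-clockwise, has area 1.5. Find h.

Write out the shoelace sum; only the two edges meeting at V_3 involve h:
2·Area = [((-6)·h − (-3)·3) + ((-3)·4 − (-1)·h)] + 21
       = -5·h + 18 = 3
⇒ h = 3.

3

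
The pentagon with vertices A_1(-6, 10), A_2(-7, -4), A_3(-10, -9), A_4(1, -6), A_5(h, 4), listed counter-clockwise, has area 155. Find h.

6

The doubled signed area Σ (x_i y_{i+1} − x_{i+1} y_i) is linear in h.
With h=0 it equals 214; the coefficient of h is 16 (from the two edges through A_5).
So 16·h + 214 = 2·155 = 310 ⇒ h = 6.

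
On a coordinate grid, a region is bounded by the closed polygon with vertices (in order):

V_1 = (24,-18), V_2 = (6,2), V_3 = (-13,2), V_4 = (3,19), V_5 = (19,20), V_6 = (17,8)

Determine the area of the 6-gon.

523

Apply the shoelace (surveyor's) formula: 2A = Σ (x_i·y_{i+1} − x_{i+1}·y_i), indices taken mod 6.
Σ = (156) + (38) + (-253) + (-301) + (-188) + (-498) = -1046
Area = |Σ|/2 = 523.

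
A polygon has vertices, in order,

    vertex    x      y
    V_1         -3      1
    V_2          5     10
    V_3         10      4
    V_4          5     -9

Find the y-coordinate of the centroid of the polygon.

Apply the shoelace formula. First the cross-terms c_i = x_i·y_{i+1} − x_{i+1}·y_i:
  -35, -80, -110, -22  ⇒  2A = -247, A = -123.5.
Then Σ (y_i + y_{i+1})·c_i = -779, so ȳ = -779 / (6·(-123.5)) = 41/39.

41/39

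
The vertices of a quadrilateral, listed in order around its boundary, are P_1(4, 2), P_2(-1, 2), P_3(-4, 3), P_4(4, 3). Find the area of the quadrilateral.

P_1→P_2: (4)(2) − (-1)(2) = 10
P_2→P_3: (-1)(3) − (-4)(2) = 5
P_3→P_4: (-4)(3) − (4)(3) = -24
P_4→P_1: (4)(2) − (4)(3) = -4
Σ = -13
Area = |Σ|/2 = 6.5.

6.5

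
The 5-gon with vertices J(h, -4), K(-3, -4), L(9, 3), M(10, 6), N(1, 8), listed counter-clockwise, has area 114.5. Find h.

-10

The doubled signed area Σ (x_i y_{i+1} − x_{i+1} y_i) is linear in h.
With h=0 it equals 109; the coefficient of h is -12 (from the two edges through J).
So -12·h + 109 = 2·114.5 = 229 ⇒ h = -10.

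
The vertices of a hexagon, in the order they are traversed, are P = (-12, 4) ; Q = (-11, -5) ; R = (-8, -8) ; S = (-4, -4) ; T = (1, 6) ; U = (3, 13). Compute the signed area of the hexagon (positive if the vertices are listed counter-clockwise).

147.5

Apply the surveyor's formula: 2A = Σ (x_i·y_{i+1} − x_{i+1}·y_i), indices taken mod 6.
Σ = (104) + (48) + (0) + (-20) + (-5) + (168) = 295
Signed area = Σ/2 = 147.5 (positive ⇒ counter-clockwise traversal).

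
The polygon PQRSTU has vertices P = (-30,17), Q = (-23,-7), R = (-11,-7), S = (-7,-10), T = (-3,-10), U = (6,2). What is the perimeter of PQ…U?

|PQ| = √((7)² + (-24)²) = √625 = 25
|QR| = √((12)² + (0)²) = √144 = 12
|RS| = √((4)² + (-3)²) = √25 = 5
|ST| = √((4)² + (0)²) = √16 = 4
|TU| = √((9)² + (12)²) = √225 = 15
|UP| = √((-36)² + (15)²) = √1521 = 39
Perimeter = 25 + 12 + 5 + 4 + 15 + 39 = 100.

100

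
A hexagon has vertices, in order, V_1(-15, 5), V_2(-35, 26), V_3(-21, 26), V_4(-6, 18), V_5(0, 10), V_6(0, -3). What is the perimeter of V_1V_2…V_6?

100

|V_1V_2| = √((-20)² + (21)²) = √841 = 29
|V_2V_3| = √((14)² + (0)²) = √196 = 14
|V_3V_4| = √((15)² + (-8)²) = √289 = 17
|V_4V_5| = √((6)² + (-8)²) = √100 = 10
|V_5V_6| = √((0)² + (-13)²) = √169 = 13
|V_6V_1| = √((-15)² + (8)²) = √289 = 17
Perimeter = 29 + 14 + 17 + 10 + 13 + 17 = 100.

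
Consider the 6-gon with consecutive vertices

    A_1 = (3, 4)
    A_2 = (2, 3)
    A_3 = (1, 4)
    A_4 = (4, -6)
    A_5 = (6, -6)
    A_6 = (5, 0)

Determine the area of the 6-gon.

23

Apply the surveyor's formula: 2A = Σ (x_i·y_{i+1} − x_{i+1}·y_i), indices taken mod 6.
Cross-terms: 1, 5, -22, 12, 30, 20  ⇒  Σ = 46
Area = |Σ|/2 = 23.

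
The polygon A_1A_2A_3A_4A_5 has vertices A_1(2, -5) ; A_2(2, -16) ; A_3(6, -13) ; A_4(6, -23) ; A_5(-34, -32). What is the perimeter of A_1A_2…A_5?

|A_1A_2| = √((0)² + (-11)²) = √121 = 11
|A_2A_3| = √((4)² + (3)²) = √25 = 5
|A_3A_4| = √((0)² + (-10)²) = √100 = 10
|A_4A_5| = √((-40)² + (-9)²) = √1681 = 41
|A_5A_1| = √((36)² + (27)²) = √2025 = 45
Perimeter = 11 + 5 + 10 + 41 + 45 = 112.

112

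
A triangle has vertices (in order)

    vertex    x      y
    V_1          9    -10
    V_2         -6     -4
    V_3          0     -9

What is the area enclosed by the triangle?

19.5

Apply the shoelace (surveyor's) formula: 2A = Σ (x_i·y_{i+1} − x_{i+1}·y_i), indices taken mod 3.
Σ = (-96) + (54) + (81) = 39
Area = |Σ|/2 = 19.5.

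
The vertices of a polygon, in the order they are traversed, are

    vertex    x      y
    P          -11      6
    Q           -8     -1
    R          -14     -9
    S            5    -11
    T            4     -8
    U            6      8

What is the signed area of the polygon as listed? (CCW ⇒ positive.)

262

Apply Gauss's area formula: 2A = Σ (x_i·y_{i+1} − x_{i+1}·y_i), indices taken mod 6.
Σ = (59) + (58) + (199) + (4) + (80) + (124) = 524
Signed area = Σ/2 = 262 (positive ⇒ counter-clockwise traversal).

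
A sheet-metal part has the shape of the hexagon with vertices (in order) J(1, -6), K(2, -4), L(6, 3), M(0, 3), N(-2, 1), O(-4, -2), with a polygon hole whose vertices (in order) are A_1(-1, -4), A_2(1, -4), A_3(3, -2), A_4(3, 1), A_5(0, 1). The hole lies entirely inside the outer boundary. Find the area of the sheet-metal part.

32.5

Outer boundary:
Apply the shoelace formula: 2A = Σ (x_i·y_{i+1} − x_{i+1}·y_i), indices taken mod 6.
Cross-terms: 8, 30, 18, 6, 8, 26  ⇒  Σ = 96
Area = |Σ|/2 = 48.
Hole:
Cross-terms: 8, 10, 9, 3, 1  ⇒  Σ = 31
Area = |Σ|/2 = 15.5.
Net area = 48 − 15.5 = 32.5.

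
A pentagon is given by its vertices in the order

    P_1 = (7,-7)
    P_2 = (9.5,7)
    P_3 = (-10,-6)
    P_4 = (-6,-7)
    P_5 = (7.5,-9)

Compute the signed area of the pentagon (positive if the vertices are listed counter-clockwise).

139.75

Apply the shoelace formula: 2A = Σ (x_i·y_{i+1} − x_{i+1}·y_i), indices taken mod 5.
P_1→P_2: (7)(7) − (9.5)(-7) = 115.5
P_2→P_3: (9.5)(-6) − (-10)(7) = 13
P_3→P_4: (-10)(-7) − (-6)(-6) = 34
P_4→P_5: (-6)(-9) − (7.5)(-7) = 106.5
P_5→P_1: (7.5)(-7) − (7)(-9) = 10.5
Σ = 279.5
Signed area = Σ/2 = 139.75 (positive ⇒ counter-clockwise traversal).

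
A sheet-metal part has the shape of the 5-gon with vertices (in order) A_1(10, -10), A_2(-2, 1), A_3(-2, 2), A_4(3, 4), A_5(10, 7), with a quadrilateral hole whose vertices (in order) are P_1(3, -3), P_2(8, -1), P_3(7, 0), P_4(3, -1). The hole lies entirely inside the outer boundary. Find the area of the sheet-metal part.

100

Outer boundary:
Cross-terms: -10, -2, -14, -19, -170  ⇒  Σ = -215
Area = |Σ|/2 = 107.5.
Hole:
Apply Gauss's area formula: 2A = Σ (x_i·y_{i+1} − x_{i+1}·y_i), indices taken mod 4.
Σ = (21) + (7) + (-7) + (-6) = 15
Area = |Σ|/2 = 7.5.
Net area = 107.5 − 7.5 = 100.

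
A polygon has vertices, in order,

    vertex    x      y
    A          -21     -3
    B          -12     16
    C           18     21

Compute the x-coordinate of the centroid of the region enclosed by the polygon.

Apply the surveyor's formula. First the cross-terms c_i = x_i·y_{i+1} − x_{i+1}·y_i:
  -372, -540, 387  ⇒  2A = -525, A = -262.5.
Then Σ (x_i + x_{i+1})·c_i = 7875, so x̄ = 7875 / (6·(-262.5)) = -5.

-5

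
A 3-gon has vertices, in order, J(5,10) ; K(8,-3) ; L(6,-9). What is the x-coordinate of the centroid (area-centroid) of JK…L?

19/3

Apply the shoelace (surveyor's) formula. First the cross-terms c_i = x_i·y_{i+1} − x_{i+1}·y_i:
  -95, -54, 105  ⇒  2A = -44, A = -22.
Then Σ (x_i + x_{i+1})·c_i = -836, so x̄ = -836 / (6·(-22)) = 19/3.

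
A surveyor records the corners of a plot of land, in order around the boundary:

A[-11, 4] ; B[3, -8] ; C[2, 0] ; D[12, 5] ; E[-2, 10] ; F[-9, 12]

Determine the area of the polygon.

197

Σ = (76) + (16) + (10) + (130) + (66) + (96) = 394
Area = |Σ|/2 = 197.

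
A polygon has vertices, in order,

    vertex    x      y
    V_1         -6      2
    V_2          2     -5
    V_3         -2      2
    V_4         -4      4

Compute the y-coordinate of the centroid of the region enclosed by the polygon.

Apply the shoelace formula. First the cross-terms c_i = x_i·y_{i+1} − x_{i+1}·y_i:
  26, -6, 0, 16  ⇒  2A = 36, A = 18.
Then Σ (y_i + y_{i+1})·c_i = 36, so ȳ = 36 / (6·18) = 1/3.

1/3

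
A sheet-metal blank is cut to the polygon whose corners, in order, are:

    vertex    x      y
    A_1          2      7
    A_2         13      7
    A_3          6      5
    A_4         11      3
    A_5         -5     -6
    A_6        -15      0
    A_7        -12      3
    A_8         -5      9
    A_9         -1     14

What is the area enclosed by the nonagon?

Σ = (-77) + (23) + (-37) + (-51) + (-90) + (-45) + (-93) + (-61) + (-35) = -466
Area = |Σ|/2 = 233.

233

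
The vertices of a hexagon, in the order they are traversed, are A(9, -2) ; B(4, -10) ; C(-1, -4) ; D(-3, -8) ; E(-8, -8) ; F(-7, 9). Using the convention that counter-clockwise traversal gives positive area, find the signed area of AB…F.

Apply the shoelace (surveyor's) formula: 2A = Σ (x_i·y_{i+1} − x_{i+1}·y_i), indices taken mod 6.
Cross-terms: -82, -26, -4, -40, -128, -67  ⇒  Σ = -347
Signed area = Σ/2 = -173.5 (negative ⇒ clockwise traversal).

-173.5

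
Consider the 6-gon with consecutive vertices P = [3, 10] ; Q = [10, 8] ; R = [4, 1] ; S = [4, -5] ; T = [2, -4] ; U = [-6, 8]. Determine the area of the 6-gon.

110

Apply the shoelace (surveyor's) formula: 2A = Σ (x_i·y_{i+1} − x_{i+1}·y_i), indices taken mod 6.
Cross-terms: -76, -22, -24, -6, -8, -84  ⇒  Σ = -220
Area = |Σ|/2 = 110.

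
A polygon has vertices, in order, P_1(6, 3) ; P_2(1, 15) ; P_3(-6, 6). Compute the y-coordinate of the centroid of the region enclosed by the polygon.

8

Apply the shoelace formula. First the cross-terms c_i = x_i·y_{i+1} − x_{i+1}·y_i:
  87, 96, -54  ⇒  2A = 129, A = 64.5.
Then Σ (y_i + y_{i+1})·c_i = 3096, so ȳ = 3096 / (6·64.5) = 8.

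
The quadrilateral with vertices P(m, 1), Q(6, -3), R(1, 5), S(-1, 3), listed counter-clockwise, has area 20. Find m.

Write out the shoelace sum; only the two edges meeting at P involve m:
2·Area = [((-1)·1 − m·3) + (m·(-3) − 6·1)] + 41
       = -6·m + 34 = 40
⇒ m = -1.

-1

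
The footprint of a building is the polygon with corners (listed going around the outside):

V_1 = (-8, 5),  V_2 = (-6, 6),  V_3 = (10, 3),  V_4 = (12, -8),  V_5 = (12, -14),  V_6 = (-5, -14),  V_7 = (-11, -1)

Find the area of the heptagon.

367

Apply the surveyor's formula: 2A = Σ (x_i·y_{i+1} − x_{i+1}·y_i), indices taken mod 7.
Σ = (-18) + (-78) + (-116) + (-72) + (-238) + (-149) + (-63) = -734
Area = |Σ|/2 = 367.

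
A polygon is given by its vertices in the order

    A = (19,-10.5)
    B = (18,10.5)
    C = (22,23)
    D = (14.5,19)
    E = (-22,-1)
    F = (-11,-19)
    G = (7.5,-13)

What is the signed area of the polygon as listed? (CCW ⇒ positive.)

960.125

Σ = (388.5) + (183) + (84.5) + (403.5) + (407) + (285.5) + (168.25) = 1920.25
Signed area = Σ/2 = 960.125 (positive ⇒ counter-clockwise traversal).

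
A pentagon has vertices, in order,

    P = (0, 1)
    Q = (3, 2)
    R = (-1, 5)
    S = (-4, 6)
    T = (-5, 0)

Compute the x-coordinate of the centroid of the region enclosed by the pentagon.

Apply the surveyor's formula. First the cross-terms c_i = x_i·y_{i+1} − x_{i+1}·y_i:
  -3, 17, 14, 30, -5  ⇒  2A = 53, A = 26.5.
Then Σ (x_i + x_{i+1})·c_i = -290, so x̄ = -290 / (6·26.5) = -290/159.

-290/159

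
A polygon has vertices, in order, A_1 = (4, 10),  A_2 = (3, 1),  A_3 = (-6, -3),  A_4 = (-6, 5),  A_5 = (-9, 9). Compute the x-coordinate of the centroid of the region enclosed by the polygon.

Apply Gauss's area formula. First the cross-terms c_i = x_i·y_{i+1} − x_{i+1}·y_i:
  -26, -3, -48, -9, -126  ⇒  2A = -212, A = -106.
Then Σ (x_i + x_{i+1})·c_i = 1168, so x̄ = 1168 / (6·(-106)) = -292/159.

-292/159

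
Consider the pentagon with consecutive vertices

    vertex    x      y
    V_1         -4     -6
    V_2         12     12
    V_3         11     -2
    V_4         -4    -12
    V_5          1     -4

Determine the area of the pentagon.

133

V_1→V_2: (-4)(12) − (12)(-6) = 24
V_2→V_3: (12)(-2) − (11)(12) = -156
V_3→V_4: (11)(-12) − (-4)(-2) = -140
V_4→V_5: (-4)(-4) − (1)(-12) = 28
V_5→V_1: (1)(-6) − (-4)(-4) = -22
Σ = -266
Area = |Σ|/2 = 133.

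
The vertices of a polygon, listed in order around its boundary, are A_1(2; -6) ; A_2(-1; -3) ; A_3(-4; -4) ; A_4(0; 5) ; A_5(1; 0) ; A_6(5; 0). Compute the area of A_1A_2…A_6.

Σ = (-12) + (-8) + (-20) + (-5) + (0) + (-30) = -75
Area = |Σ|/2 = 37.5.

37.5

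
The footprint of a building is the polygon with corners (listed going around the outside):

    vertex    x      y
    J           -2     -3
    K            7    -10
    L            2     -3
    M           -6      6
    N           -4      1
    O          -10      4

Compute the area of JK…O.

42

Apply the shoelace (surveyor's) formula: 2A = Σ (x_i·y_{i+1} − x_{i+1}·y_i), indices taken mod 6.
Σ = (41) + (-1) + (-6) + (18) + (-6) + (38) = 84
Area = |Σ|/2 = 42.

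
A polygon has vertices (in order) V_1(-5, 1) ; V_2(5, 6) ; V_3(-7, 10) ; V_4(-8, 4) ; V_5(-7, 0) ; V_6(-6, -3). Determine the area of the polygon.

68.5

Apply the surveyor's formula: 2A = Σ (x_i·y_{i+1} − x_{i+1}·y_i), indices taken mod 6.
Cross-terms: -35, 92, 52, 28, 21, -21  ⇒  Σ = 137
Area = |Σ|/2 = 68.5.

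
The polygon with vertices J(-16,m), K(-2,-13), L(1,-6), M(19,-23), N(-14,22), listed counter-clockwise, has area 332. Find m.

9

The doubled signed area Σ (x_i y_{i+1} − x_{i+1} y_i) is linear in m.
With m=0 it equals 772; the coefficient of m is -12 (from the two edges through J).
So -12·m + 772 = 2·332 = 664 ⇒ m = 9.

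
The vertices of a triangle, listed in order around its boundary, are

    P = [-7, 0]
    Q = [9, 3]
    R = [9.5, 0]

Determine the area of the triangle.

24.75

Σ = (-21) + (-28.5) + (0) = -49.5
Area = |Σ|/2 = 24.75.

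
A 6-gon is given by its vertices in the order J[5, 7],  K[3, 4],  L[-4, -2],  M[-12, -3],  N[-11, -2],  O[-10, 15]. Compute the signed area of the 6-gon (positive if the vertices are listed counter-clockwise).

-171

Σ = (-1) + (10) + (-12) + (-9) + (-185) + (-145) = -342
Signed area = Σ/2 = -171 (negative ⇒ clockwise traversal).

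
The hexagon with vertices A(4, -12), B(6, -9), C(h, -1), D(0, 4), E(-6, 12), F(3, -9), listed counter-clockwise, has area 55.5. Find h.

Write out the shoelace sum; only the two edges meeting at C involve h:
2·Area = [(6·(-1) − h·(-9)) + (h·4 − 0·(-1))] + 78
       = 13·h + 72 = 111
⇒ h = 3.

3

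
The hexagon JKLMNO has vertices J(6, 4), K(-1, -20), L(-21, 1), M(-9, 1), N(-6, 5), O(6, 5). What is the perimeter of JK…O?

84

|JK| = √((-7)² + (-24)²) = √625 = 25
|KL| = √((-20)² + (21)²) = √841 = 29
|LM| = √((12)² + (0)²) = √144 = 12
|MN| = √((3)² + (4)²) = √25 = 5
|NO| = √((12)² + (0)²) = √144 = 12
|OJ| = √((0)² + (-1)²) = √1 = 1
Perimeter = 25 + 29 + 12 + 5 + 12 + 1 = 84.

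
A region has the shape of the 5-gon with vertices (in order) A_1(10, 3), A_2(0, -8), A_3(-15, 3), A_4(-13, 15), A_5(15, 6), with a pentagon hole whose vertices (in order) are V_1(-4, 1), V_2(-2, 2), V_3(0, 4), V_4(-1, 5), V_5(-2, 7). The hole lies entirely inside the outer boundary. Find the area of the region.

Outer boundary:
Apply the surveyor's formula: 2A = Σ (x_i·y_{i+1} − x_{i+1}·y_i), indices taken mod 5.
A_1→A_2: (10)(-8) − (0)(3) = -80
A_2→A_3: (0)(3) − (-15)(-8) = -120
A_3→A_4: (-15)(15) − (-13)(3) = -186
A_4→A_5: (-13)(6) − (15)(15) = -303
A_5→A_1: (15)(3) − (10)(6) = -15
Σ = -704
Area = |Σ|/2 = 352.
Hole:
Apply the shoelace (surveyor's) formula: 2A = Σ (x_i·y_{i+1} − x_{i+1}·y_i), indices taken mod 5.
Σ = (-6) + (-8) + (4) + (3) + (26) = 19
Area = |Σ|/2 = 9.5.
Net area = 352 − 9.5 = 342.5.

342.5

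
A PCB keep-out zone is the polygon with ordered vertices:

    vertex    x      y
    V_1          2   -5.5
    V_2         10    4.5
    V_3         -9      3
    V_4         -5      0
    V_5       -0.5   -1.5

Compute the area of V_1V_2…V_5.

Apply the shoelace formula: 2A = Σ (x_i·y_{i+1} − x_{i+1}·y_i), indices taken mod 5.
Cross-terms: 64, 70.5, 15, 7.5, 5.75  ⇒  Σ = 162.75
Area = |Σ|/2 = 81.375.

81.375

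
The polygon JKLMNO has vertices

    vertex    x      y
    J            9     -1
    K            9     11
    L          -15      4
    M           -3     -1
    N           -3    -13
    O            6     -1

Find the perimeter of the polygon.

80

|JK| = √((0)² + (12)²) = √144 = 12
|KL| = √((-24)² + (-7)²) = √625 = 25
|LM| = √((12)² + (-5)²) = √169 = 13
|MN| = √((0)² + (-12)²) = √144 = 12
|NO| = √((9)² + (12)²) = √225 = 15
|OJ| = √((3)² + (0)²) = √9 = 3
Perimeter = 12 + 25 + 13 + 12 + 15 + 3 = 80.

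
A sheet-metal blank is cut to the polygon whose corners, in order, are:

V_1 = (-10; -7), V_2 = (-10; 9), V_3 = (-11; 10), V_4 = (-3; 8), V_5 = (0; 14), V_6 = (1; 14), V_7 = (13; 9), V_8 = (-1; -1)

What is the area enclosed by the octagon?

227.5

Σ = (-160) + (-1) + (-58) + (-42) + (-14) + (-173) + (-4) + (-3) = -455
Area = |Σ|/2 = 227.5.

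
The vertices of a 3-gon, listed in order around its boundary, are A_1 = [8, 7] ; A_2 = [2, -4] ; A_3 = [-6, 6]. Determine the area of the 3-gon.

Σ = (-46) + (-12) + (-90) = -148
Area = |Σ|/2 = 74.

74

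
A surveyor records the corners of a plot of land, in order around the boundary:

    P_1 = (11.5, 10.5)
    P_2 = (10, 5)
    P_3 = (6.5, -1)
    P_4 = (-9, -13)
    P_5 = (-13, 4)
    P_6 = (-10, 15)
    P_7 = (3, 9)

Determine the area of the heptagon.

375.25

Cross-terms: -47.5, -42.5, -93.5, -205, -155, -135, -72  ⇒  Σ = -750.5
Area = |Σ|/2 = 375.25.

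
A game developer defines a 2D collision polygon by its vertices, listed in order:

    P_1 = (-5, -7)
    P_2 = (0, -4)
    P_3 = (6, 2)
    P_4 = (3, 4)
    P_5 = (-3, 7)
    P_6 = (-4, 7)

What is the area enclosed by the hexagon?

82.5

Cross-terms: 20, 24, 18, 33, 7, 63  ⇒  Σ = 165
Area = |Σ|/2 = 82.5.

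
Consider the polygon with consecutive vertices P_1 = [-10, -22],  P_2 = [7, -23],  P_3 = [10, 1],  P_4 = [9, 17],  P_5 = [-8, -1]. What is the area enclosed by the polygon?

537.5

Σ = (384) + (237) + (161) + (127) + (166) = 1075
Area = |Σ|/2 = 537.5.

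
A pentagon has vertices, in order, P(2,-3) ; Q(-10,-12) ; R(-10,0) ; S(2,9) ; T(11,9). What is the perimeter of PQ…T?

|PQ| = √((-12)² + (-9)²) = √225 = 15
|QR| = √((0)² + (12)²) = √144 = 12
|RS| = √((12)² + (9)²) = √225 = 15
|ST| = √((9)² + (0)²) = √81 = 9
|TP| = √((-9)² + (-12)²) = √225 = 15
Perimeter = 15 + 12 + 15 + 9 + 15 = 66.

66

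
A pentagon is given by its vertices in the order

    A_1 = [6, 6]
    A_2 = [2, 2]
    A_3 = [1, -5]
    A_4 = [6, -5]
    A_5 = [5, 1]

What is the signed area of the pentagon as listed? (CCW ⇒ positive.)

34

A_1→A_2: (6)(2) − (2)(6) = 0
A_2→A_3: (2)(-5) − (1)(2) = -12
A_3→A_4: (1)(-5) − (6)(-5) = 25
A_4→A_5: (6)(1) − (5)(-5) = 31
A_5→A_1: (5)(6) − (6)(1) = 24
Σ = 68
Signed area = Σ/2 = 34 (positive ⇒ counter-clockwise traversal).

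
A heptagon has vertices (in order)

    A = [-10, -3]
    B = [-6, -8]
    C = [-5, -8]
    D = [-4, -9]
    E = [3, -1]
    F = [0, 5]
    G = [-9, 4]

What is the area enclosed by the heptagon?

120.5

Apply the shoelace formula: 2A = Σ (x_i·y_{i+1} − x_{i+1}·y_i), indices taken mod 7.
A→B: (-10)(-8) − (-6)(-3) = 62
B→C: (-6)(-8) − (-5)(-8) = 8
C→D: (-5)(-9) − (-4)(-8) = 13
D→E: (-4)(-1) − (3)(-9) = 31
E→F: (3)(5) − (0)(-1) = 15
F→G: (0)(4) − (-9)(5) = 45
G→A: (-9)(-3) − (-10)(4) = 67
Σ = 241
Area = |Σ|/2 = 120.5.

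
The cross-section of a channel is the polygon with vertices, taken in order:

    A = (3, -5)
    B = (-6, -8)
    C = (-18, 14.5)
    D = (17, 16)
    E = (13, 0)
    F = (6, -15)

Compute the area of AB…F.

Apply the surveyor's formula: 2A = Σ (x_i·y_{i+1} − x_{i+1}·y_i), indices taken mod 6.
Σ = (-54) + (-231) + (-534.5) + (-208) + (-195) + (15) = -1207.5
Area = |Σ|/2 = 603.75.

603.75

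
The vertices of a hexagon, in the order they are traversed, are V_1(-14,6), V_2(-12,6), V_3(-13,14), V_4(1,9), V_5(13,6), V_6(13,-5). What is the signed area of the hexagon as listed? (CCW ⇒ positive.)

-239.5

Apply Gauss's area formula: 2A = Σ (x_i·y_{i+1} − x_{i+1}·y_i), indices taken mod 6.
Σ = (-12) + (-90) + (-131) + (-111) + (-143) + (8) = -479
Signed area = Σ/2 = -239.5 (negative ⇒ clockwise traversal).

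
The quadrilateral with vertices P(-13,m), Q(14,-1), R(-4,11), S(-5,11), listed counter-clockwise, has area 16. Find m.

15

The doubled signed area Σ (x_i y_{i+1} − x_{i+1} y_i) is linear in m.
With m=0 it equals 317; the coefficient of m is -19 (from the two edges through P).
So -19·m + 317 = 2·16 = 32 ⇒ m = 15.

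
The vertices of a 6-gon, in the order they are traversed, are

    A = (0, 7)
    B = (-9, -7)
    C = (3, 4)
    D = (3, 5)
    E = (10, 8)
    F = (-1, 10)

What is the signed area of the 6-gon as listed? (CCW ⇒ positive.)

63

A→B: (0)(-7) − (-9)(7) = 63
B→C: (-9)(4) − (3)(-7) = -15
C→D: (3)(5) − (3)(4) = 3
D→E: (3)(8) − (10)(5) = -26
E→F: (10)(10) − (-1)(8) = 108
F→A: (-1)(7) − (0)(10) = -7
Σ = 126
Signed area = Σ/2 = 63 (positive ⇒ counter-clockwise traversal).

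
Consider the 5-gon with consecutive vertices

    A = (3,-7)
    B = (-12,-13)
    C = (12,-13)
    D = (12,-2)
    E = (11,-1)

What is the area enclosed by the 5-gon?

Apply the surveyor's formula: 2A = Σ (x_i·y_{i+1} − x_{i+1}·y_i), indices taken mod 5.
Σ = (-123) + (312) + (132) + (10) + (-74) = 257
Area = |Σ|/2 = 128.5.

128.5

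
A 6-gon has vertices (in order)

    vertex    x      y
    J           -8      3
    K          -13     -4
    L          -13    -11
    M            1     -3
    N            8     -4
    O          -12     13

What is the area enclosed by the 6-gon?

Σ = (71) + (91) + (50) + (20) + (56) + (68) = 356
Area = |Σ|/2 = 178.

178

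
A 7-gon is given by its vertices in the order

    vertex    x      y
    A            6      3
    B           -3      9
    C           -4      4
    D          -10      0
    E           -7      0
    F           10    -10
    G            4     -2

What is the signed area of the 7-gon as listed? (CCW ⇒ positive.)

Apply Gauss's area formula: 2A = Σ (x_i·y_{i+1} − x_{i+1}·y_i), indices taken mod 7.
Σ = (63) + (24) + (40) + (0) + (70) + (20) + (24) = 241
Signed area = Σ/2 = 120.5 (positive ⇒ counter-clockwise traversal).

120.5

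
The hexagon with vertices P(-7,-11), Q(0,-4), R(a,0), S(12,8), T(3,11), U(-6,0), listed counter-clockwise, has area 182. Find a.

8

The doubled signed area Σ (x_i y_{i+1} − x_{i+1} y_i) is linear in a.
With a=0 it equals 268; the coefficient of a is 12 (from the two edges through R).
So 12·a + 268 = 2·182 = 364 ⇒ a = 8.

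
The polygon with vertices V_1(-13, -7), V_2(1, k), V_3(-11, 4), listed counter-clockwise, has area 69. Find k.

1

The doubled signed area Σ (x_i y_{i+1} − x_{i+1} y_i) is linear in k.
With k=0 it equals 140; the coefficient of k is -2 (from the two edges through V_2).
So -2·k + 140 = 2·69 = 138 ⇒ k = 1.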